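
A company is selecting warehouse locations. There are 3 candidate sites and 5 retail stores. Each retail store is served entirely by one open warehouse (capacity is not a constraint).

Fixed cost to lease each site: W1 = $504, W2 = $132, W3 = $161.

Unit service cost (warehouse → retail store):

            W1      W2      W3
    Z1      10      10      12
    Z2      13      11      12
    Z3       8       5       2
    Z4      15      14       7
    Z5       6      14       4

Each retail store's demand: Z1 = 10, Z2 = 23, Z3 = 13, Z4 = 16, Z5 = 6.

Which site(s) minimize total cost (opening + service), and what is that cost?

Open W3 only; minimum total cost 719.

For any fixed open set, each retail store goes to its cheapest open site; total = fixed + service.
{W3}: Z1→W3 12·10=120, Z2→W3 12·23=276, Z3→W3 2·13=26, Z4→W3 7·16=112, Z5→W3 4·6=24. Service 558; fixed 161; total 719.
{W2, W3}: service 515 + fixed 293 = 808
{W2}: service 726 + fixed 132 = 858
{W1, W2, W3}: service 515 + fixed 797 = 1312
No other subset beats 719.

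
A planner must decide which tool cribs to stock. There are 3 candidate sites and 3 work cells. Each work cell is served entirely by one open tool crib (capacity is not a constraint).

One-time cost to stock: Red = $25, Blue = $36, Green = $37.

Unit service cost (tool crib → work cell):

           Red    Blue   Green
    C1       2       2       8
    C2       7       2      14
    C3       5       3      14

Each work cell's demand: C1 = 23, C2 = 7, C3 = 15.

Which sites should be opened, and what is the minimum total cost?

Open Blue only; minimum total cost 141.

For any fixed open set, each work cell goes to its cheapest open site; total = fixed + service.
{Blue}: C1→Blue 2·23=46, C2→Blue 2·7=14, C3→Blue 3·15=45. Service 105; fixed 36; total 141.
{Red, Blue}: service 105 + fixed 61 = 166
{Blue, Green}: service 105 + fixed 73 = 178
{Red, Blue, Green}: C1→Red 2·23=46, C2→Blue 2·7=14, C3→Blue 3·15=45. Service 105; fixed 98; total 203.
(All 7 nonempty subsets were checked; Blue only is lowest.)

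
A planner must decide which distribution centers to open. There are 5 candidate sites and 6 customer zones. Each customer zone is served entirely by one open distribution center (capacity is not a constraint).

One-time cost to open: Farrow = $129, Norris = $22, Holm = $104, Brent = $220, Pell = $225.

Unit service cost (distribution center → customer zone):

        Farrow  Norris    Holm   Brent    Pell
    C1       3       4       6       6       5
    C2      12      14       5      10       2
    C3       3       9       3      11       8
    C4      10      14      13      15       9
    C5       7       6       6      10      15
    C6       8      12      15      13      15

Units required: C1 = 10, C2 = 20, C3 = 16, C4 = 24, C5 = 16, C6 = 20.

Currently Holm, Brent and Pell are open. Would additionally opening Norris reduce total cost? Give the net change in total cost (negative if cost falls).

Yes — net change −8 (cost falls by 8).

Current service cost with {Holm, Brent, Pell}: 710.
Adding Norris: each customer zone re-picks its cheapest; new service cost 680, saving 30.
Extra fixed cost: 22. Net change = 22 − 30 = -8.
(Totals: 1259 → 1251.)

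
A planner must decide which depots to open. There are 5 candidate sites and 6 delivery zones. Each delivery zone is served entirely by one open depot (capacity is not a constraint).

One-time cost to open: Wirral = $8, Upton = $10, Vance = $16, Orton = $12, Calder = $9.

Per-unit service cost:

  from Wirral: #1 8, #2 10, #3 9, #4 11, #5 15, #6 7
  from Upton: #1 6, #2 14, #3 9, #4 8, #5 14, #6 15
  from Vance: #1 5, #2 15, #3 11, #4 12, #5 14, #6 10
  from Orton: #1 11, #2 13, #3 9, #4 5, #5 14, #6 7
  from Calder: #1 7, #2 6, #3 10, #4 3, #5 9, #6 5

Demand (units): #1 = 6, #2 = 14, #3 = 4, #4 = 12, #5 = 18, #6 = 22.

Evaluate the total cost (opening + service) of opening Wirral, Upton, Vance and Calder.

Each delivery zone is assigned to its cheapest site among the open ones.
{Wirral, Upton, Vance, Calder}: #1→Vance 5·6=30, #2→Calder 6·14=84, #3→Wirral 9·4=36, #4→Calder 3·12=36, #5→Calder 9·18=162, #6→Calder 5·22=110. Service 458; fixed 43; total 501.

Total cost: 501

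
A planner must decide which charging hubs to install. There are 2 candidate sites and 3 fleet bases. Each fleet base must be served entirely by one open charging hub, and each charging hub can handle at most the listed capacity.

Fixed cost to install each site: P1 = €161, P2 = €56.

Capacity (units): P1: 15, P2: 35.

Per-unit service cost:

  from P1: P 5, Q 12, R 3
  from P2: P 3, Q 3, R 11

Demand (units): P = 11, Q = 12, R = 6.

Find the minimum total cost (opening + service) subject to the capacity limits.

Open {P2}: P→P2 3·11=33, Q→P2 3·12=36, R→P2 11·6=66.
Loads: P2 carries 29/35. Service 135; fixed 56; total 191.
Next best feasible plan costs 304.

Minimum total cost: 191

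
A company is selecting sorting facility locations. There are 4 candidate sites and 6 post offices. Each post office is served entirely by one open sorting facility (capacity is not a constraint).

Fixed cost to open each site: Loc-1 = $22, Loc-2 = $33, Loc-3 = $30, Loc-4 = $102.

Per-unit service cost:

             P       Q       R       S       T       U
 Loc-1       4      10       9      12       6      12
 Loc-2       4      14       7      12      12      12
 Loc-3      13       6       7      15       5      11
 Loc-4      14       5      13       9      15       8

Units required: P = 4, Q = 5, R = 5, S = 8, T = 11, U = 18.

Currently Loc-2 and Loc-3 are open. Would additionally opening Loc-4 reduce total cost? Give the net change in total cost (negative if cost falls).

No — net change +19 (cost rises by 19).

Current service cost with {Loc-2, Loc-3}: 430.
Adding Loc-4: each post office re-picks its cheapest; new service cost 347, saving 83.
Extra fixed cost: 102. Net change = 102 − 83 = 19.
(Totals: 493 → 512.)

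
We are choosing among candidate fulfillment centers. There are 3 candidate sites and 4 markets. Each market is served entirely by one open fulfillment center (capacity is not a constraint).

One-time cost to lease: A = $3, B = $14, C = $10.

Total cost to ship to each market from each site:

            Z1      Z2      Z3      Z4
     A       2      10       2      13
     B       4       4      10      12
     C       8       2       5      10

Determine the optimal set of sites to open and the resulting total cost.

Open A and C; minimum total cost 29.

For any fixed open set, each market goes to its cheapest open site; total = fixed + service.
{A, C}: Z1→A 2, Z2→C 2, Z3→A 2, Z4→C 10. Service 16; fixed 13; total 29.
{A}: service 27 + fixed 3 = 30
{C}: service 25 + fixed 10 = 35
{A, B, C}: service 16 + fixed 27 = 43
No other subset beats 29.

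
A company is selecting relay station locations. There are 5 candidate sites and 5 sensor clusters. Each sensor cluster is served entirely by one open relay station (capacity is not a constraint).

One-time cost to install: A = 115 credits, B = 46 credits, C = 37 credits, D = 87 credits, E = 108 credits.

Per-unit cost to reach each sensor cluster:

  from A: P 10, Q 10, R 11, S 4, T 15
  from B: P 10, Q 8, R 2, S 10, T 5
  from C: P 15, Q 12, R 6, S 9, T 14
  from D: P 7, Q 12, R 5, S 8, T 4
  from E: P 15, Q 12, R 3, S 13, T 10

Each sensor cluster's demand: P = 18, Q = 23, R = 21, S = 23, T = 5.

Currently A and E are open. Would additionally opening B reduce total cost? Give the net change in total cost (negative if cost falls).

Yes — net change −46 (cost falls by 46).

Current service cost with {A, E}: 615.
Adding B: each sensor cluster re-picks its cheapest; new service cost 523, saving 92.
Extra fixed cost: 46. Net change = 46 − 92 = -46.
(Totals: 838 → 792.)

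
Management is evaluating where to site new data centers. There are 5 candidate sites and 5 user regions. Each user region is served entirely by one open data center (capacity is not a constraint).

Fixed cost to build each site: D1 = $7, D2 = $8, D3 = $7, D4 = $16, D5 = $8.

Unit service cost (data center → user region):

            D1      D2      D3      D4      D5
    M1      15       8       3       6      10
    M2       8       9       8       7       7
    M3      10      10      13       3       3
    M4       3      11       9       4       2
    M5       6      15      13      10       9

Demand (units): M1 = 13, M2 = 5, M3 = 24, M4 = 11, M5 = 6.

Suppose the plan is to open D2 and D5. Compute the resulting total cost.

Total cost: 303

Each user region is assigned to its cheapest site among the open ones.
{D2, D5}: M1→D2 8·13=104, M2→D5 7·5=35, M3→D5 3·24=72, M4→D5 2·11=22, M5→D5 9·6=54. Service 287; fixed 16; total 303.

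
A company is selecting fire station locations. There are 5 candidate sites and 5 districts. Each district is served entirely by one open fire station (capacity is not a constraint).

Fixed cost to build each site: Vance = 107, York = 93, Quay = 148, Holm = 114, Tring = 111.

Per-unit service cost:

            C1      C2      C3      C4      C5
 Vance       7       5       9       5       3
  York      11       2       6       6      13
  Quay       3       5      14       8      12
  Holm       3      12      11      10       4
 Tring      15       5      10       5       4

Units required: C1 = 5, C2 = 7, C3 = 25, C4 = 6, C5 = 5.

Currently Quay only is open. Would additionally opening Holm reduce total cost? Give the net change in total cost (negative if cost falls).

Current service cost with {Quay}: 508.
Adding Holm: each district re-picks its cheapest; new service cost 393, saving 115.
Extra fixed cost: 114. Net change = 114 − 115 = -1.
(Totals: 656 → 655.)

Yes — net change −1 (cost falls by 1).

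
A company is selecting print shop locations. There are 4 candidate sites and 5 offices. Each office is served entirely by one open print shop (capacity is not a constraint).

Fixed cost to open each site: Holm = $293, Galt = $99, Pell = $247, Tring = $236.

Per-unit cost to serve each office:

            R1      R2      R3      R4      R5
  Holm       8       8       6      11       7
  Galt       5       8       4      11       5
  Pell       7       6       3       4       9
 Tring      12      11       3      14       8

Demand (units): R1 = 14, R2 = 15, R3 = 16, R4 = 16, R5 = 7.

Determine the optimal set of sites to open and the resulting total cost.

For any fixed open set, each office goes to its cheapest open site; total = fixed + service.
{Galt}: R1→Galt 5·14=70, R2→Galt 8·15=120, R3→Galt 4·16=64, R4→Galt 11·16=176, R5→Galt 5·7=35. Service 465; fixed 99; total 564.
{Pell}: service 363 + fixed 247 = 610
{Galt, Pell}: R1→Galt 5·14=70, R2→Pell 6·15=90, R3→Pell 3·16=48, R4→Pell 4·16=64, R5→Galt 5·7=35. Service 307; fixed 346; total 653.
{Holm, Galt, Pell, Tring}: R1→Galt 5·14=70, R2→Pell 6·15=90, R3→Pell 3·16=48, R4→Pell 4·16=64, R5→Galt 5·7=35. Service 307; fixed 875; total 1182.
No other subset beats 564.

Open Galt only; minimum total cost 564.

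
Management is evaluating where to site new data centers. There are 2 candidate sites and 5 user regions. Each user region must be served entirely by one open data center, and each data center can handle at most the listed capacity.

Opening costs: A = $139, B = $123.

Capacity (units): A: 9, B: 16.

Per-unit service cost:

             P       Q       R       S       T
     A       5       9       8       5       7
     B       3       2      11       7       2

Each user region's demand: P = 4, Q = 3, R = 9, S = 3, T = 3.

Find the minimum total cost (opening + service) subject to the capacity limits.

Minimum total cost: 379

Open {A, B}: P→B 3·4=12, Q→B 2·3=6, R→A 8·9=72, S→B 7·3=21, T→B 2·3=6.
Loads: A carries 9/9, B carries 13/16. Service 117; fixed 262; total 379.
Next best feasible plan costs 408.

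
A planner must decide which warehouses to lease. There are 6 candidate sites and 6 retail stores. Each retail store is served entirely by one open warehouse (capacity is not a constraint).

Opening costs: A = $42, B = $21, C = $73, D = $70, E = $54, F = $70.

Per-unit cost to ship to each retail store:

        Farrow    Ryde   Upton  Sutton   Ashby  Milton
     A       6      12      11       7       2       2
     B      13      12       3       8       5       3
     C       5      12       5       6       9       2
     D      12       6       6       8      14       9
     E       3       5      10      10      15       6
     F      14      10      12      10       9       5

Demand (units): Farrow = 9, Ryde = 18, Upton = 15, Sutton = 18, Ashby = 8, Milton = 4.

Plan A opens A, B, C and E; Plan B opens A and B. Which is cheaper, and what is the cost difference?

Plan A is cheaper by 44.

Plan A: {A, B, C, E}: Farrow→E 3·9=27, Ryde→E 5·18=90, Upton→B 3·15=45, Sutton→C 6·18=108, Ashby→A 2·8=16, Milton→A 2·4=8. Service 294; fixed 190; total 484.
Plan B: {A, B}: Farrow→A 6·9=54, Ryde→A 12·18=216, Upton→B 3·15=45, Sutton→A 7·18=126, Ashby→A 2·8=16, Milton→A 2·4=8. Service 465; fixed 63; total 528.
Difference: |484 − 528| = 44.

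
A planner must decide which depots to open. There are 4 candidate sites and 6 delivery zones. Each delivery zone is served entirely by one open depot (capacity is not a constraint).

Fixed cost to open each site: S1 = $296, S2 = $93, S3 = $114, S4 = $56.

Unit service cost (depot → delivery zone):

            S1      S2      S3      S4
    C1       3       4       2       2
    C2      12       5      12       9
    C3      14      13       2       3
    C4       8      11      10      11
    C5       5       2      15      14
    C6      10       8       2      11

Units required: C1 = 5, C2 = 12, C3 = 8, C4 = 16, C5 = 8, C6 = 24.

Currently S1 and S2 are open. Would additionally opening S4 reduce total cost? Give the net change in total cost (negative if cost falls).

Current service cost with {S1, S2}: 515.
Adding S4: each delivery zone re-picks its cheapest; new service cost 430, saving 85.
Extra fixed cost: 56. Net change = 56 − 85 = -29.
(Totals: 904 → 875.)

Yes — net change −29 (cost falls by 29).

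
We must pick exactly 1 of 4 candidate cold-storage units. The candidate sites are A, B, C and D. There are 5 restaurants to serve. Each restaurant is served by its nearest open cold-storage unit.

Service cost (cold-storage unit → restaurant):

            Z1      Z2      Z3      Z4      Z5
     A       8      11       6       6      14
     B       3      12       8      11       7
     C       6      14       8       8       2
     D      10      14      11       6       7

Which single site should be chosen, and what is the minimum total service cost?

Choose C only; total service cost 38.

With exactly 1 open, each restaurant uses its cheapest among the chosen.
{C}: Z1→C 6, Z2→C 14, Z3→C 8, Z4→C 8, Z5→C 2. Service cost 38.
{B}: service cost 41
{A}: service cost 45
Among all 4 size-1 choices, {C} is lowest.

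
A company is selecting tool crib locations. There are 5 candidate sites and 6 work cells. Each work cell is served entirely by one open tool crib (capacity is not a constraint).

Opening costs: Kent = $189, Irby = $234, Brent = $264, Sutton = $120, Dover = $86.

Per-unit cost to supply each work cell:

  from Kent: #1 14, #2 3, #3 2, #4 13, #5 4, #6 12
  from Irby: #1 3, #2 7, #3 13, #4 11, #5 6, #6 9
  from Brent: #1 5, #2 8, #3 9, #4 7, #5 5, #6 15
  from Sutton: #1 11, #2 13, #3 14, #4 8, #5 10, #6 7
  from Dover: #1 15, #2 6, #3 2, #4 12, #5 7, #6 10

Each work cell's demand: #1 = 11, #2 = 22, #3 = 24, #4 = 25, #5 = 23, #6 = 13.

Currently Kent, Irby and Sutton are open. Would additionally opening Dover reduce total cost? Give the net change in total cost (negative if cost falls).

Current service cost with {Kent, Irby, Sutton}: 530.
Adding Dover: each work cell re-picks its cheapest; new service cost 530, saving 0.
Extra fixed cost: 86. Net change = 86 − 0 = 86.
(Totals: 1073 → 1159.)

No — net change +86 (cost rises by 86).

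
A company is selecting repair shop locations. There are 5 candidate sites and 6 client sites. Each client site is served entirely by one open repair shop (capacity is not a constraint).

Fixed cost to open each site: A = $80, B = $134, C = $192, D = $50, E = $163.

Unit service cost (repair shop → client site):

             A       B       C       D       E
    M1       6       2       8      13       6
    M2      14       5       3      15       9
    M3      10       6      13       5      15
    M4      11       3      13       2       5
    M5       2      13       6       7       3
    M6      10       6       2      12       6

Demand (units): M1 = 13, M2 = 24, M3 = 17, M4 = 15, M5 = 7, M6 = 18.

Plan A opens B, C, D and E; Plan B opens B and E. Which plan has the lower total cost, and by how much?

Plan A: {B, C, D, E}: M1→B 2·13=26, M2→C 3·24=72, M3→D 5·17=85, M4→D 2·15=30, M5→E 3·7=21, M6→C 2·18=36. Service 270; fixed 539; total 809.
Plan B: {B, E}: M1→B 2·13=26, M2→B 5·24=120, M3→B 6·17=102, M4→B 3·15=45, M5→E 3·7=21, M6→B 6·18=108. Service 422; fixed 297; total 719.
Difference: |809 − 719| = 90.

Plan B is cheaper by 90.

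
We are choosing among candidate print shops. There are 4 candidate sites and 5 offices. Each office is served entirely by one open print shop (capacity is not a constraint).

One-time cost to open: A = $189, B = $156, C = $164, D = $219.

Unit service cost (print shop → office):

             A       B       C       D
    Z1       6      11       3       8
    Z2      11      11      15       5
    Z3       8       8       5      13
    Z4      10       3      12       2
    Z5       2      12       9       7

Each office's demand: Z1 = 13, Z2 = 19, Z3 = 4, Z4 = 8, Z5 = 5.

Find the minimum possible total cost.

Minimum total cost: 521

For any fixed open set, each office goes to its cheapest open site; total = fixed + service.
{D}: Z1→D 8·13=104, Z2→D 5·19=95, Z3→D 13·4=52, Z4→D 2·8=16, Z5→D 7·5=35. Service 302; fixed 219; total 521.
{C, D}: Z1→C 3·13=39, Z2→D 5·19=95, Z3→C 5·4=20, Z4→D 2·8=16, Z5→D 7·5=35. Service 205; fixed 383; total 588.
{A}: Z1→A 6·13=78, Z2→A 11·19=209, Z3→A 8·4=32, Z4→A 10·8=80, Z5→A 2·5=10. Service 409; fixed 189; total 598.
{A, B, C, D}: service 180 + fixed 728 = 908
No other subset beats 521.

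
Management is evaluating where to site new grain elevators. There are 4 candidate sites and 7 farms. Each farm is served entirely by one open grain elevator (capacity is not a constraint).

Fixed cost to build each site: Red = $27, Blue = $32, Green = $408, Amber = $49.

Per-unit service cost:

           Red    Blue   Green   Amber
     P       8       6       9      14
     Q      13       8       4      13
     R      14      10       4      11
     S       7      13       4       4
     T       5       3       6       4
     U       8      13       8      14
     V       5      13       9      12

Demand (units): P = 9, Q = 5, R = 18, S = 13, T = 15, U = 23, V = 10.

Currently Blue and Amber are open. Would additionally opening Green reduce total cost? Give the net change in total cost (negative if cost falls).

No — net change +135 (cost rises by 135).

Current service cost with {Blue, Amber}: 790.
Adding Green: each farm re-picks its cheapest; new service cost 517, saving 273.
Extra fixed cost: 408. Net change = 408 − 273 = 135.
(Totals: 871 → 1006.)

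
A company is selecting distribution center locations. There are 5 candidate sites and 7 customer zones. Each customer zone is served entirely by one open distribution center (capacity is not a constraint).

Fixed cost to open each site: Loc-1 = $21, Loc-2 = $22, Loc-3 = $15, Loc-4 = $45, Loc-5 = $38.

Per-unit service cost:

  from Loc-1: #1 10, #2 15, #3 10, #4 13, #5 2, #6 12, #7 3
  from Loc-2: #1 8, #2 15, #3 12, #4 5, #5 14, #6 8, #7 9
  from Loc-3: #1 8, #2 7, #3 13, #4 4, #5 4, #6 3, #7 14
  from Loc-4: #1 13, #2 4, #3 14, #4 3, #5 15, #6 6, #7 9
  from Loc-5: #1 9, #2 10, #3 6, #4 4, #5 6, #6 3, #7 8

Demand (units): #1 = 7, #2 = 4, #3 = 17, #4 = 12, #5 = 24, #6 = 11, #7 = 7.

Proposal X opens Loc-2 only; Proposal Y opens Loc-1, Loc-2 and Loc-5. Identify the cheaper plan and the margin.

Proposal X: {Loc-2}: #1→Loc-2 8·7=56, #2→Loc-2 15·4=60, #3→Loc-2 12·17=204, #4→Loc-2 5·12=60, #5→Loc-2 14·24=336, #6→Loc-2 8·11=88, #7→Loc-2 9·7=63. Service 867; fixed 22; total 889.
Proposal Y: {Loc-1, Loc-2, Loc-5}: #1→Loc-2 8·7=56, #2→Loc-5 10·4=40, #3→Loc-5 6·17=102, #4→Loc-5 4·12=48, #5→Loc-1 2·24=48, #6→Loc-5 3·11=33, #7→Loc-1 3·7=21. Service 348; fixed 81; total 429.
Difference: |889 − 429| = 460.

Proposal Y is cheaper by 460.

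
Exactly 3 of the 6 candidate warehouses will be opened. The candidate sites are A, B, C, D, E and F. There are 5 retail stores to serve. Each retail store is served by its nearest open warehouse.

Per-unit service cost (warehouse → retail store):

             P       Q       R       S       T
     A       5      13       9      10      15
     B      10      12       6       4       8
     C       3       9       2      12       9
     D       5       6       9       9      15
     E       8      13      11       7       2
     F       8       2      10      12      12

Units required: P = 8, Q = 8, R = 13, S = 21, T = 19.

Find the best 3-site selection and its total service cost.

With exactly 3 open, each retail store uses its cheapest among the chosen.
{B, C, E}: P→C 3·8=24, Q→C 9·8=72, R→C 2·13=26, S→B 4·21=84, T→E 2·19=38. Service cost 244.
{C, E, F}: service cost 251
{B, E, F}: service cost 280
Among all 20 size-3 choices, {B, C, E} is lowest.

Choose B, C and E; total service cost 244.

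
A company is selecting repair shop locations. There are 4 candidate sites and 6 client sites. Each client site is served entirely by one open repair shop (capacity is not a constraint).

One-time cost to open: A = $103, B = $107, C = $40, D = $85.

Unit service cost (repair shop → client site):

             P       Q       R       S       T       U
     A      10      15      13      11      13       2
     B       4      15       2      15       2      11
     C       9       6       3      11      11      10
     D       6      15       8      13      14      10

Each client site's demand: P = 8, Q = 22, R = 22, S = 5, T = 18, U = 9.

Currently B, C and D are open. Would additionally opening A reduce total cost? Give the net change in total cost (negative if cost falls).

Current service cost with {B, C, D}: 389.
Adding A: each client site re-picks its cheapest; new service cost 317, saving 72.
Extra fixed cost: 103. Net change = 103 − 72 = 31.
(Totals: 621 → 652.)

No — net change +31 (cost rises by 31).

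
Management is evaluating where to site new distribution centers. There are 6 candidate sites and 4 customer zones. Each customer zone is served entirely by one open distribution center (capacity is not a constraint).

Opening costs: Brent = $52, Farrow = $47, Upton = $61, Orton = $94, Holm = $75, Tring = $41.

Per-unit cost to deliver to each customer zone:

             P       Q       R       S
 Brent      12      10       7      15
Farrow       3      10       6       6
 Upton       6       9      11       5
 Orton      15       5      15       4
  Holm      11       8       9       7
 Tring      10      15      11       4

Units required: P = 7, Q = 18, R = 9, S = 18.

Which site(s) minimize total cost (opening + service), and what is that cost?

Open Farrow and Orton; minimum total cost 378.

For any fixed open set, each customer zone goes to its cheapest open site; total = fixed + service.
{Farrow, Orton}: P→Farrow 3·7=21, Q→Orton 5·18=90, R→Farrow 6·9=54, S→Orton 4·18=72. Service 237; fixed 141; total 378.
{Farrow}: P→Farrow 3·7=21, Q→Farrow 10·18=180, R→Farrow 6·9=54, S→Farrow 6·18=108. Service 363; fixed 47; total 410.
{Farrow, Tring}: service 327 + fixed 88 = 415
{Brent, Farrow, Upton, Orton, Holm, Tring}: P→Farrow 3·7=21, Q→Orton 5·18=90, R→Farrow 6·9=54, S→Orton 4·18=72. Service 237; fixed 370; total 607.
No other subset beats 378.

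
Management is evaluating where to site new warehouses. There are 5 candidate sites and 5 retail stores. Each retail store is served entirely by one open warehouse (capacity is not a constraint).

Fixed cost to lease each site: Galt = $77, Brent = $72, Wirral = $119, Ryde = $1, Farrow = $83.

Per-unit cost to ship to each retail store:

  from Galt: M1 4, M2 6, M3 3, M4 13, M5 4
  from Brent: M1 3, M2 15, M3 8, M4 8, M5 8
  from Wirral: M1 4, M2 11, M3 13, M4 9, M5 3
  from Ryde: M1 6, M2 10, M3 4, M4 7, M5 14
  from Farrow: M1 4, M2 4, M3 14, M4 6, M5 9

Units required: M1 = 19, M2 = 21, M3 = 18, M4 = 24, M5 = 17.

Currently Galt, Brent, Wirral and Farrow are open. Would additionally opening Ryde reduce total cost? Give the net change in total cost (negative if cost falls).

Current service cost with {Galt, Brent, Wirral, Farrow}: 390.
Adding Ryde: each retail store re-picks its cheapest; new service cost 390, saving 0.
Extra fixed cost: 1. Net change = 1 − 0 = 1.
(Totals: 741 → 742.)

No — net change +1 (cost rises by 1).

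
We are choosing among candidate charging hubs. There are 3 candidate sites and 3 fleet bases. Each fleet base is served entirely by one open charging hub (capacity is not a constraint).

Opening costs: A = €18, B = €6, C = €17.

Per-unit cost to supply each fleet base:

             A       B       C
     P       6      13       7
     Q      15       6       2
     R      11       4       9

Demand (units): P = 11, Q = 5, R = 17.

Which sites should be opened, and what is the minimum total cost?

Open B and C; minimum total cost 178.

For any fixed open set, each fleet base goes to its cheapest open site; total = fixed + service.
{B, C}: P→C 7·11=77, Q→C 2·5=10, R→B 4·17=68. Service 155; fixed 23; total 178.
{A, B, C}: P→A 6·11=66, Q→C 2·5=10, R→B 4·17=68. Service 144; fixed 41; total 185.
{A, B}: service 164 + fixed 24 = 188
{B}: service 241 + fixed 6 = 247
No other subset beats 178.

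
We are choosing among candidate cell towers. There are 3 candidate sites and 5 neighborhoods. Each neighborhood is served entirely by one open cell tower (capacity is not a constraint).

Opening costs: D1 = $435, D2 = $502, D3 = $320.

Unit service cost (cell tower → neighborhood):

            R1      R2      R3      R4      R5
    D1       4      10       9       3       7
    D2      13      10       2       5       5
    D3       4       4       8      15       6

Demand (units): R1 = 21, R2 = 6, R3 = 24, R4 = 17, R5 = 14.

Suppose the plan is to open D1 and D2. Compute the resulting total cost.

Total cost: 1250

Each neighborhood is assigned to its cheapest site among the open ones.
{D1, D2}: R1→D1 4·21=84, R2→D1 10·6=60, R3→D2 2·24=48, R4→D1 3·17=51, R5→D2 5·14=70. Service 313; fixed 937; total 1250.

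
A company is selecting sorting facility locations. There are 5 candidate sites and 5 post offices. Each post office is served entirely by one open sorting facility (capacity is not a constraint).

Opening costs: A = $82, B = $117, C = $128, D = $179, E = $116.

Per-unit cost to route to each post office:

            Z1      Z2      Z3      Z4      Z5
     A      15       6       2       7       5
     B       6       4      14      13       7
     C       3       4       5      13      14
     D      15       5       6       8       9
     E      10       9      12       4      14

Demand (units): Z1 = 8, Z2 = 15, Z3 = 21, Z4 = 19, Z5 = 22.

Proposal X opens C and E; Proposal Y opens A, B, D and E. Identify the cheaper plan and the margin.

Proposal X is cheaper by 13.

Proposal X: {C, E}: Z1→C 3·8=24, Z2→C 4·15=60, Z3→C 5·21=105, Z4→E 4·19=76, Z5→C 14·22=308. Service 573; fixed 244; total 817.
Proposal Y: {A, B, D, E}: Z1→B 6·8=48, Z2→B 4·15=60, Z3→A 2·21=42, Z4→E 4·19=76, Z5→A 5·22=110. Service 336; fixed 494; total 830.
Difference: |817 − 830| = 13.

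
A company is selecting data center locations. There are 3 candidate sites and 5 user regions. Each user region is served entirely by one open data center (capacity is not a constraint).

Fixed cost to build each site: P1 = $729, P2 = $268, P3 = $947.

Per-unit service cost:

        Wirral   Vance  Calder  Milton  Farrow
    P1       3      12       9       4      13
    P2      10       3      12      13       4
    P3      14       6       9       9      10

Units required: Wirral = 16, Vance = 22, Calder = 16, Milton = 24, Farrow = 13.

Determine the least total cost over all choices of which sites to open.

Minimum total cost: 1050

For any fixed open set, each user region goes to its cheapest open site; total = fixed + service.
{P2}: Wirral→P2 10·16=160, Vance→P2 3·22=66, Calder→P2 12·16=192, Milton→P2 13·24=312, Farrow→P2 4·13=52. Service 782; fixed 268; total 1050.
{P1, P2}: service 406 + fixed 997 = 1403
{P1}: Wirral→P1 3·16=48, Vance→P1 12·22=264, Calder→P1 9·16=144, Milton→P1 4·24=96, Farrow→P1 13·13=169. Service 721; fixed 729; total 1450.
{P1, P2, P3}: service 406 + fixed 1944 = 2350
(All 7 nonempty subsets were checked; P2 only is lowest.)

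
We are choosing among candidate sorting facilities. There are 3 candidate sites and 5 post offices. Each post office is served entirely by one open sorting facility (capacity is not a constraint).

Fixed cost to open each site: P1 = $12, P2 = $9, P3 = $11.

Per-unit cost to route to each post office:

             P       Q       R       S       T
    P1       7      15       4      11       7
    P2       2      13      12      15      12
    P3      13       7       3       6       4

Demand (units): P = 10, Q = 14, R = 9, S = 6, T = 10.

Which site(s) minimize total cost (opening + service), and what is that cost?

For any fixed open set, each post office goes to its cheapest open site; total = fixed + service.
{P2, P3}: P→P2 2·10=20, Q→P3 7·14=98, R→P3 3·9=27, S→P3 6·6=36, T→P3 4·10=40. Service 221; fixed 20; total 241.
{P1, P2, P3}: P→P2 2·10=20, Q→P3 7·14=98, R→P3 3·9=27, S→P3 6·6=36, T→P3 4·10=40. Service 221; fixed 32; total 253.
{P1, P3}: service 271 + fixed 23 = 294
{P2}: P→P2 2·10=20, Q→P2 13·14=182, R→P2 12·9=108, S→P2 15·6=90, T→P2 12·10=120. Service 520; fixed 9; total 529.
(All 7 nonempty subsets were checked; P2 and P3 is lowest.)

Open P2 and P3; minimum total cost 241.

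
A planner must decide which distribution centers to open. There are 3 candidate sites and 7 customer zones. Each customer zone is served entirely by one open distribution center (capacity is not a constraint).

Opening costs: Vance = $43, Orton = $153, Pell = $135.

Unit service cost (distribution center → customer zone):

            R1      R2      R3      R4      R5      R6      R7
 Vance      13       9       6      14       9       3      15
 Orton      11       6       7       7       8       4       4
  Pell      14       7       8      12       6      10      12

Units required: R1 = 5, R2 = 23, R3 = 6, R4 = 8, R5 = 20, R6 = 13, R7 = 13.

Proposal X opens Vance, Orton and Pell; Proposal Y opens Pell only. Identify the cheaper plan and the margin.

Proposal X is cheaper by 89.

Proposal X: {Vance, Orton, Pell}: R1→Orton 11·5=55, R2→Orton 6·23=138, R3→Vance 6·6=36, R4→Orton 7·8=56, R5→Pell 6·20=120, R6→Vance 3·13=39, R7→Orton 4·13=52. Service 496; fixed 331; total 827.
Proposal Y: {Pell}: R1→Pell 14·5=70, R2→Pell 7·23=161, R3→Pell 8·6=48, R4→Pell 12·8=96, R5→Pell 6·20=120, R6→Pell 10·13=130, R7→Pell 12·13=156. Service 781; fixed 135; total 916.
Difference: |827 − 916| = 89.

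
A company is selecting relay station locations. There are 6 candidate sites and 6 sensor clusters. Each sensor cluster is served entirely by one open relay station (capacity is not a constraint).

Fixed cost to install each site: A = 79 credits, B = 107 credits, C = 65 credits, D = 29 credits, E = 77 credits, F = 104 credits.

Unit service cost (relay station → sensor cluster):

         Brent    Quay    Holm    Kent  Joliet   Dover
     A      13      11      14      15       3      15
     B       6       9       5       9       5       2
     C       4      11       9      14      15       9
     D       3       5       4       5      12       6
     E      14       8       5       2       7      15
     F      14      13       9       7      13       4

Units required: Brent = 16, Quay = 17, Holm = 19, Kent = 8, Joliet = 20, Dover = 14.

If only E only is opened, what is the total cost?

Each sensor cluster is assigned to its cheapest site among the open ones.
{E}: Brent→E 14·16=224, Quay→E 8·17=136, Holm→E 5·19=95, Kent→E 2·8=16, Joliet→E 7·20=140, Dover→E 15·14=210. Service 821; fixed 77; total 898.

Total cost: 898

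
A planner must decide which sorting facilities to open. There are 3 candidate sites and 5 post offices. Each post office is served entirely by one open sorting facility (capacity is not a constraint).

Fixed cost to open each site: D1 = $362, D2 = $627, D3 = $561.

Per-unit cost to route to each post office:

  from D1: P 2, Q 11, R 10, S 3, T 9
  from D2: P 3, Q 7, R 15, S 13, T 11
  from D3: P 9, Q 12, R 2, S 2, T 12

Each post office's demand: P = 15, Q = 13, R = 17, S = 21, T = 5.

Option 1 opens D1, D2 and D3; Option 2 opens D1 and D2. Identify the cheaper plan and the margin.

Option 2 is cheaper by 404.

Option 1: {D1, D2, D3}: P→D1 2·15=30, Q→D2 7·13=91, R→D3 2·17=34, S→D3 2·21=42, T→D1 9·5=45. Service 242; fixed 1550; total 1792.
Option 2: {D1, D2}: P→D1 2·15=30, Q→D2 7·13=91, R→D1 10·17=170, S→D1 3·21=63, T→D1 9·5=45. Service 399; fixed 989; total 1388.
Difference: |1792 − 1388| = 404.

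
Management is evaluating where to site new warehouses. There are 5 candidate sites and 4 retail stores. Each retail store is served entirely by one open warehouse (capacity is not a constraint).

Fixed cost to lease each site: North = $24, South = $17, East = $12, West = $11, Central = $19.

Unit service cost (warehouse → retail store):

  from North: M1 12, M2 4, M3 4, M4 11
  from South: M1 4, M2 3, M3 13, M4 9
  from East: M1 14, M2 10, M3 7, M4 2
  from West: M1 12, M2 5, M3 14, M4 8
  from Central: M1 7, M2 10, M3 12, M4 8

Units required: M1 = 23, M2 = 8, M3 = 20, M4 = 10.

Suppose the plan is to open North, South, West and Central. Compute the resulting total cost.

Each retail store is assigned to its cheapest site among the open ones.
{North, South, West, Central}: M1→South 4·23=92, M2→South 3·8=24, M3→North 4·20=80, M4→West 8·10=80. Service 276; fixed 71; total 347.

Total cost: 347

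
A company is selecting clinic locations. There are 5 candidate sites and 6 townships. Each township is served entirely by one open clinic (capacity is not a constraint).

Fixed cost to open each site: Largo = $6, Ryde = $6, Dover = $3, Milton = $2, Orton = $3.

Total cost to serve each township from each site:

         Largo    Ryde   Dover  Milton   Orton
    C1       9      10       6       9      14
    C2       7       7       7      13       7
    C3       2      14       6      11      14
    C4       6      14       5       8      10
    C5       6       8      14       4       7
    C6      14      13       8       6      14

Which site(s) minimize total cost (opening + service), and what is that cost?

For any fixed open set, each township goes to its cheapest open site; total = fixed + service.
{Dover, Milton}: C1→Dover 6, C2→Dover 7, C3→Dover 6, C4→Dover 5, C5→Milton 4, C6→Milton 6. Service 34; fixed 5; total 39.
{Largo, Dover, Milton}: service 30 + fixed 11 = 41
{Largo, Milton}: service 34 + fixed 8 = 42
{Largo, Ryde, Dover, Milton, Orton}: C1→Dover 6, C2→Largo 7, C3→Largo 2, C4→Dover 5, C5→Milton 4, C6→Milton 6. Service 30; fixed 20; total 50.
No other subset beats 39.

Open Dover and Milton; minimum total cost 39.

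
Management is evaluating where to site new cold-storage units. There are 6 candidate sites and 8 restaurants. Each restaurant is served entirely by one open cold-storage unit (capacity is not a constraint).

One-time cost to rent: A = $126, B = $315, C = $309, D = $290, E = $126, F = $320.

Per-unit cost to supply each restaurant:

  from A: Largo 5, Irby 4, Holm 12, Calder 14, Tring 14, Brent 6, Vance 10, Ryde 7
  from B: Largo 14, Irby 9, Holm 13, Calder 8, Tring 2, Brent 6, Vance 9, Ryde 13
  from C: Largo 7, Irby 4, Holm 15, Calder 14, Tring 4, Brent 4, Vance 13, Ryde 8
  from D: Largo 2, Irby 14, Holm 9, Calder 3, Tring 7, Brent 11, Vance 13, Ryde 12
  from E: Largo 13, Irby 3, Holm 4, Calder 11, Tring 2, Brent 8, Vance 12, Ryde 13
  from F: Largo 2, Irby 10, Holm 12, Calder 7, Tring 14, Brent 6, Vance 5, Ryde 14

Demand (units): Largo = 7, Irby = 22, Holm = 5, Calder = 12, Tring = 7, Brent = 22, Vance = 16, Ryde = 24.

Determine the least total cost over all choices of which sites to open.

Minimum total cost: 979

For any fixed open set, each restaurant goes to its cheapest open site; total = fixed + service.
{A, E}: Largo→A 5·7=35, Irby→E 3·22=66, Holm→E 4·5=20, Calder→E 11·12=132, Tring→E 2·7=14, Brent→A 6·22=132, Vance→A 10·16=160, Ryde→A 7·24=168. Service 727; fixed 252; total 979.
{A}: service 909 + fixed 126 = 1035
{A, D}: Largo→D 2·7=14, Irby→A 4·22=88, Holm→D 9·5=45, Calder→D 3·12=36, Tring→D 7·7=49, Brent→A 6·22=132, Vance→A 10·16=160, Ryde→A 7·24=168. Service 692; fixed 416; total 1108.
{A, B, C, D, E, F}: service 486 + fixed 1486 = 1972
No other subset beats 979.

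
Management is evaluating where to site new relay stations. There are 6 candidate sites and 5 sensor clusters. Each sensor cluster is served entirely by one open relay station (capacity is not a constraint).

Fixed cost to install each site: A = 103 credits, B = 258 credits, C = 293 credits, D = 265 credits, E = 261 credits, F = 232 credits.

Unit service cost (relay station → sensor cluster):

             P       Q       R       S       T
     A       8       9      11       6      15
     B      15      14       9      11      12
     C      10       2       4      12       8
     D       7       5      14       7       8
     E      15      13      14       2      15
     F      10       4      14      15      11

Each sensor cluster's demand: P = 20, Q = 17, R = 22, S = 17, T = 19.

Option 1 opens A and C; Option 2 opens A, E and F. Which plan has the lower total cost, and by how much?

Option 1 is cheaper by 377.

Option 1: {A, C}: P→A 8·20=160, Q→C 2·17=34, R→C 4·22=88, S→A 6·17=102, T→C 8·19=152. Service 536; fixed 396; total 932.
Option 2: {A, E, F}: P→A 8·20=160, Q→F 4·17=68, R→A 11·22=242, S→E 2·17=34, T→F 11·19=209. Service 713; fixed 596; total 1309.
Difference: |932 − 1309| = 377.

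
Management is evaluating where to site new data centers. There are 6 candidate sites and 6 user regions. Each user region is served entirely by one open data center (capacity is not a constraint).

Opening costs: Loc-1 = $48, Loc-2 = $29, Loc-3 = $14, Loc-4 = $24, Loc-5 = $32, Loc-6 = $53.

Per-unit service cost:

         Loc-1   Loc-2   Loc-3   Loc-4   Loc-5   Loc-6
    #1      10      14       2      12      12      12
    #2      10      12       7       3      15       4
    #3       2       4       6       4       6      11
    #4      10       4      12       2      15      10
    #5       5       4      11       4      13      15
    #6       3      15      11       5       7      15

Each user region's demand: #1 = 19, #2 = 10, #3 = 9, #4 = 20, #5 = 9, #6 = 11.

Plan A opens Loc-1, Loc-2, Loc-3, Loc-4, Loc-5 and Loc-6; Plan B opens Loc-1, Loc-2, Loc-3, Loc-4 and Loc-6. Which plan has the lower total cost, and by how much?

Plan A: {Loc-1, Loc-2, Loc-3, Loc-4, Loc-5, Loc-6}: #1→Loc-3 2·19=38, #2→Loc-4 3·10=30, #3→Loc-1 2·9=18, #4→Loc-4 2·20=40, #5→Loc-2 4·9=36, #6→Loc-1 3·11=33. Service 195; fixed 200; total 395.
Plan B: {Loc-1, Loc-2, Loc-3, Loc-4, Loc-6}: #1→Loc-3 2·19=38, #2→Loc-4 3·10=30, #3→Loc-1 2·9=18, #4→Loc-4 2·20=40, #5→Loc-2 4·9=36, #6→Loc-1 3·11=33. Service 195; fixed 168; total 363.
Difference: |395 − 363| = 32.

Plan B is cheaper by 32.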